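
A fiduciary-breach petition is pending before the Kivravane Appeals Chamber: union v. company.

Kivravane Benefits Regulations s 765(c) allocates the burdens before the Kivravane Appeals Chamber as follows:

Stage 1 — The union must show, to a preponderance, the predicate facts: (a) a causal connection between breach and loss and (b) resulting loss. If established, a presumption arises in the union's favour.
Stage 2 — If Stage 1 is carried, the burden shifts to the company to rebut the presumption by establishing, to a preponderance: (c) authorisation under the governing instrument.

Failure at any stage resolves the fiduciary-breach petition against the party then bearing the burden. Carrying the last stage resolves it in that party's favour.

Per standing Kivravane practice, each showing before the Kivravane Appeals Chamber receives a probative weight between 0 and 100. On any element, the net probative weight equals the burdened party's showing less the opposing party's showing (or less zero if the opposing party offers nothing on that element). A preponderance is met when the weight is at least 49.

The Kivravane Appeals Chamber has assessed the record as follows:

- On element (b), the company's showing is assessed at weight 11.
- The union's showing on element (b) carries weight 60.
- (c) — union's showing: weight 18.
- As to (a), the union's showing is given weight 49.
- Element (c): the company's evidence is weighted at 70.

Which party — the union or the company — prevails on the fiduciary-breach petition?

company

At Stage 1 the union must meet a preponderance (weight is at least 49): on (a) the weight is 49, which does reach 49, so (a) meets the standard; on (b) the weight is 60 less the opposing 11 gives net 49, ≥ 49, so (b) meets the standard.
  Stage 1 carried; the burden shifts to the company.
At Stage 2 the company must meet a preponderance (weight is at least 49): on (c) the weight is 70 less the opposing 18 gives net 52, ≥ 49, so (c) meets the standard.
  All elements met at the final stage.
With every stage satisfied, the company prevails.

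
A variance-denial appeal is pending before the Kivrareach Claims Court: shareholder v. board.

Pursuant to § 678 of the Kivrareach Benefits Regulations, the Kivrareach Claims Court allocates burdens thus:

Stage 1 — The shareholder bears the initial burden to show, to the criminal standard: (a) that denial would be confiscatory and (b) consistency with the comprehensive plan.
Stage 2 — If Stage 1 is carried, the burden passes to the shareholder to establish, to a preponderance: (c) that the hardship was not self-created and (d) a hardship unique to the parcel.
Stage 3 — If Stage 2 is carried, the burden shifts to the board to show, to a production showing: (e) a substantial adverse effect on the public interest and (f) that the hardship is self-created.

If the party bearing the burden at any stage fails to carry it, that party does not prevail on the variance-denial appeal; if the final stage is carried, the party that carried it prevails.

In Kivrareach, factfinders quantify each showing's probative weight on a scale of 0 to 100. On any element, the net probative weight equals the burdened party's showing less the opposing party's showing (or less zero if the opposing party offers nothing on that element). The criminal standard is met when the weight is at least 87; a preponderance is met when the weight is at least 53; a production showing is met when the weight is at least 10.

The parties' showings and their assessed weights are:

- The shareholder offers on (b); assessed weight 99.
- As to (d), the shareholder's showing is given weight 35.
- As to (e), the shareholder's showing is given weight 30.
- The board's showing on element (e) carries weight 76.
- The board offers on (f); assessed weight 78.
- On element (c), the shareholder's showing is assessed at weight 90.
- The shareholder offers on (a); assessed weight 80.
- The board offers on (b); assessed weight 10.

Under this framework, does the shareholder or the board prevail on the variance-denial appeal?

At Stage 1 the shareholder must meet the criminal standard (weight is at least 87): on (a) the weight is 80, which does not reach 87, so (a) does not meet the standard; on (b) the weight is 99 less the opposing 10 gives net 89, which does reach 87, so (b) meets the standard.
  Stage 1 not carried; the shareholder fails its burden.
So the board prevails.

board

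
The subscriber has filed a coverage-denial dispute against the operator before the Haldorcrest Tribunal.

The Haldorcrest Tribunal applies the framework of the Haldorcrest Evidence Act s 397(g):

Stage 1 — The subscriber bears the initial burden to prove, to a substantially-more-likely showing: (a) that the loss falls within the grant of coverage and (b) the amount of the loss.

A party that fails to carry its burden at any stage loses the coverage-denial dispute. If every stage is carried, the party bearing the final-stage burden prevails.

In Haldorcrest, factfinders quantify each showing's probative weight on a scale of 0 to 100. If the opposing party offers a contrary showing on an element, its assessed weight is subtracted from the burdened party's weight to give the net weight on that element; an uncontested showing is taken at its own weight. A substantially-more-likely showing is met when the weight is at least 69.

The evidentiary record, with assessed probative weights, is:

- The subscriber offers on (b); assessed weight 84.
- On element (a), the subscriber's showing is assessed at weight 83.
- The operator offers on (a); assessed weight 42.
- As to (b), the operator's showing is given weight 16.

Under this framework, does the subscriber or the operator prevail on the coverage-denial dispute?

operator

Stage 1 (subscriber, a substantially-more-likely showing, weight is at least 69): (a) net 83−42=41 < 69 — fails; (b) net 84−16=68 < 69 — fails.
  The subscriber does not carry Stage 1.
The analysis ends at Stage 1; the operator prevails.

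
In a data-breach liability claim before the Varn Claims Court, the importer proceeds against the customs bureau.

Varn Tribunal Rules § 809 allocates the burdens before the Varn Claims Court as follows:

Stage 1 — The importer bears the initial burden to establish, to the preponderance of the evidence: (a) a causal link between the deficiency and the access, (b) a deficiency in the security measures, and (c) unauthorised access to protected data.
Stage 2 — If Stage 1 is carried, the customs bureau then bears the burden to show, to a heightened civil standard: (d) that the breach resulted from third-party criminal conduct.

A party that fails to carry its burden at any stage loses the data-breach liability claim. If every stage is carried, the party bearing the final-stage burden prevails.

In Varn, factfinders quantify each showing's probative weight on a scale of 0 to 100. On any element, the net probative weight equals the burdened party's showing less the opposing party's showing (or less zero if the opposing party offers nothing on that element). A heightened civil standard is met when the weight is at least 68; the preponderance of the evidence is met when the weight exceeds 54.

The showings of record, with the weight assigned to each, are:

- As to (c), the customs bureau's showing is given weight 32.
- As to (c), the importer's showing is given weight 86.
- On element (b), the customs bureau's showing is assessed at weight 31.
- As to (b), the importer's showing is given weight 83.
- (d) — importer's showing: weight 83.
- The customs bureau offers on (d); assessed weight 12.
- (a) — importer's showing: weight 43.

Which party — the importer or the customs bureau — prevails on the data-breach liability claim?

customs bureau

Stage 1 (importer, the preponderance of the evidence, weight exceeds 54): (a) 43 ≤ 54 — fails; (b) net 83−31=52 ≤ 54 — fails; (c) net 86−32=54 ≤ 54 — fails.
  The importer does not carry Stage 1.
The customs bureau prevails.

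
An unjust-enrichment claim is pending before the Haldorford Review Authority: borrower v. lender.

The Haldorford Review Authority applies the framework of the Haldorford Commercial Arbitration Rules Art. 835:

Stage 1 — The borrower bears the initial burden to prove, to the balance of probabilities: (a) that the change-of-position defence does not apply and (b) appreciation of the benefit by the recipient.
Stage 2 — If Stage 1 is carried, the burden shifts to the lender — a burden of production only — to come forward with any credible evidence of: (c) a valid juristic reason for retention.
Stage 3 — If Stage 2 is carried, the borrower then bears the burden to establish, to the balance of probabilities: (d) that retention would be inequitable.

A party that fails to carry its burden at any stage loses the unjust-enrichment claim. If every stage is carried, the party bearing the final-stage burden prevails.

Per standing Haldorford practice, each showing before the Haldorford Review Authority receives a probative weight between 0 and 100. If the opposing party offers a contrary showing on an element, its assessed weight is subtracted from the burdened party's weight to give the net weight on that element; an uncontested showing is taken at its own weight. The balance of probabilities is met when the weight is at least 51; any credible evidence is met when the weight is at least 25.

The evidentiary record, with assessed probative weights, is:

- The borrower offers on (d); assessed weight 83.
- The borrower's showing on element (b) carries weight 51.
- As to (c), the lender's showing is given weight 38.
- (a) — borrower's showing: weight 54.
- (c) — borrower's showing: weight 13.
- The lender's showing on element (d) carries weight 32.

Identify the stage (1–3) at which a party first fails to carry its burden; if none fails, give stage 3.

stage 3

Stage 1 (borrower, the balance of probabilities, weight is at least 51): (a) 54 ≥ 51 — meets; (b) 51 ≥ 51 — meets.
  The borrower carries Stage 1; the lender now bears the burden.
Stage 2 (lender, any credible evidence, weight is at least 25): (c) net 38−13=25 ≥ 25 — meets.
  The lender carries Stage 2; the borrower now bears the burden.
Stage 3 (borrower, the balance of probabilities, weight is at least 51): (d) net 83−32=51 ≥ 51 — meets.
  All elements met at the final stage.
All stages carried — the borrower prevails.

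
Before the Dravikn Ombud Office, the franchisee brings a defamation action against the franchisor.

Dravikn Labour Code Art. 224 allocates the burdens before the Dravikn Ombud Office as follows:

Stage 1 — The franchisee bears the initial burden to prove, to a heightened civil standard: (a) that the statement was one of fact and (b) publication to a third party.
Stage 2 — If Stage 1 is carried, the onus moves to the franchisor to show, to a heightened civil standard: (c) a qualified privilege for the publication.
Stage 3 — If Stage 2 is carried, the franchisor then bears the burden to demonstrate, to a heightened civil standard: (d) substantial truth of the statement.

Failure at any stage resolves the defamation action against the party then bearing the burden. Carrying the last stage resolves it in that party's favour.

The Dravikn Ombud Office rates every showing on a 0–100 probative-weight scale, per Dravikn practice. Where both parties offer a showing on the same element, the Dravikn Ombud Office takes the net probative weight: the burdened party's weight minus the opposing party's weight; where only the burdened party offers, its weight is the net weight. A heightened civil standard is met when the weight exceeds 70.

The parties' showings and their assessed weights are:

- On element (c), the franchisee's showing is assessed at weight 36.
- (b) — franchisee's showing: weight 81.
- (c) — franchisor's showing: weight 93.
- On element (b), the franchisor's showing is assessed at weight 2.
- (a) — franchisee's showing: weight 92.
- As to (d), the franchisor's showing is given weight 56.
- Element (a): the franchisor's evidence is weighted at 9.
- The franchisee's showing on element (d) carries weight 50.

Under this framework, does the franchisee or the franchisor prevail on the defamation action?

Stage 1 (franchisee, a heightened civil standard, weight exceeds 70): (a) net 92−9=83 > 70 — meets; (b) net 81−2=79 > 70 — meets.
  Stage 1 carried; the burden shifts to the franchisor.
Stage 2 (franchisor, a heightened civil standard, weight exceeds 70): (c) net 93−36=57 ≤ 70 — fails.
  The franchisor does not carry Stage 2.
So the franchisee prevails.

franchisee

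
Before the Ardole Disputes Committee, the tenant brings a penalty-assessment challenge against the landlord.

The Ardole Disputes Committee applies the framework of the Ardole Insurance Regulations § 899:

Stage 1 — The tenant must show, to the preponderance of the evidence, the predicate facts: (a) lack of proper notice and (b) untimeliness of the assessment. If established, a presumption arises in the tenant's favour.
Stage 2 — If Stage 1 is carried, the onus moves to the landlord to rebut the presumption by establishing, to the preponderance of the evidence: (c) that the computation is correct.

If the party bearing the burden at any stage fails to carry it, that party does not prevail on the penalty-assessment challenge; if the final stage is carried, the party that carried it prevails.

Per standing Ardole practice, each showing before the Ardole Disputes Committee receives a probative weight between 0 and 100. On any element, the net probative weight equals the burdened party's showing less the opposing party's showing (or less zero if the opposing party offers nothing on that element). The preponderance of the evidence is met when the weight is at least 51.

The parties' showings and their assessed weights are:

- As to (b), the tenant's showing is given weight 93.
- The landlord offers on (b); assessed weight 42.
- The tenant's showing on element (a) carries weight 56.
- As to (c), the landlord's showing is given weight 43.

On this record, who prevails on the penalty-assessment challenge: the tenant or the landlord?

Stage 1 (tenant, the preponderance of the evidence, weight is at least 51): (a) 56 ≥ 51 — meets; (b) net 93−42=51 ≥ 51 — meets.
  Stage 1 carried; the burden shifts to the landlord.
Stage 2 (landlord, the preponderance of the evidence, weight is at least 51): (c) 43 < 51 — fails.
  Not every element is met, so the landlord fails to carry Stage 2.
The tenant prevails.

tenant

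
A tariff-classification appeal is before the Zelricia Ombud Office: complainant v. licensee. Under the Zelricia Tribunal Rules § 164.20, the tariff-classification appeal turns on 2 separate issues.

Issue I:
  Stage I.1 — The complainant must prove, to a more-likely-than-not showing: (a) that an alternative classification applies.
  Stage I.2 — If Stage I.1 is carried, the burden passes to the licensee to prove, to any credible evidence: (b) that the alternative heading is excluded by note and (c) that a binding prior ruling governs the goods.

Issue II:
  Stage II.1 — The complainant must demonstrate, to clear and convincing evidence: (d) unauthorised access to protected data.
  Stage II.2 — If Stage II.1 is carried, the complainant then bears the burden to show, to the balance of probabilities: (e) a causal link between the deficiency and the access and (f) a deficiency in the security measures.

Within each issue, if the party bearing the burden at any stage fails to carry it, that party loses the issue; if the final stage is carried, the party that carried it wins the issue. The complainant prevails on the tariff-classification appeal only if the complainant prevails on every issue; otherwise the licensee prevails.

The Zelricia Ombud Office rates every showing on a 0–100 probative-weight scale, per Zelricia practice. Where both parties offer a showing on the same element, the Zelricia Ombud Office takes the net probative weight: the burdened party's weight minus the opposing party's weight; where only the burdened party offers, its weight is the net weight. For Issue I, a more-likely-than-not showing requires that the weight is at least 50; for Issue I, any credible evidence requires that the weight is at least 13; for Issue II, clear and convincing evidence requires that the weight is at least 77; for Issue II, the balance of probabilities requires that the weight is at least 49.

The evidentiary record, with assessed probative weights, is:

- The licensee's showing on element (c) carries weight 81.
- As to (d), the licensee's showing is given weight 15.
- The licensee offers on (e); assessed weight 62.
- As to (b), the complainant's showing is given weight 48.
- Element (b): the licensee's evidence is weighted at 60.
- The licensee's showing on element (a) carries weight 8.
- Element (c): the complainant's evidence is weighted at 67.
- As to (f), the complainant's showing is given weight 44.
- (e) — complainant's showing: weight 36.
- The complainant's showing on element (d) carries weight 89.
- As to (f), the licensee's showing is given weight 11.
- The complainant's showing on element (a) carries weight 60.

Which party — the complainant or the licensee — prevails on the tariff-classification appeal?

— Issue I —
At Stage I.1 the complainant must meet a more-likely-than-not showing (weight is at least 50): on (a) the weight is 60 less the opposing 8 gives net 52, which does reach 50, so (a) meets the standard.
  Stage I.1 is satisfied; the onus moves to the licensee.
At Stage I.2 the licensee must meet any credible evidence (weight is at least 13): on (b) the weight is 60 less the opposing 48 gives net 12, which does not reach 13, so (b) does not meet the standard; on (c) the weight is 81 less the opposing 67 gives net 14, ≥ 13, so (c) meets the standard.
  Not every element is met, so the licensee fails to carry Stage I.2.
The analysis ends at Stage I.2; the complainant prevails on this issue.
— Issue II —
Stage II.1 (complainant, clear and convincing evidence, weight is at least 77): (d) net 89−15=74 < 77 — fails.
  The complainant does not carry Stage II.1.
So the licensee prevails on this issue.
Per-issue: Issue I → complainant; Issue II → licensee. The complainant must prevail on every issue; overall, the licensee prevails.

licensee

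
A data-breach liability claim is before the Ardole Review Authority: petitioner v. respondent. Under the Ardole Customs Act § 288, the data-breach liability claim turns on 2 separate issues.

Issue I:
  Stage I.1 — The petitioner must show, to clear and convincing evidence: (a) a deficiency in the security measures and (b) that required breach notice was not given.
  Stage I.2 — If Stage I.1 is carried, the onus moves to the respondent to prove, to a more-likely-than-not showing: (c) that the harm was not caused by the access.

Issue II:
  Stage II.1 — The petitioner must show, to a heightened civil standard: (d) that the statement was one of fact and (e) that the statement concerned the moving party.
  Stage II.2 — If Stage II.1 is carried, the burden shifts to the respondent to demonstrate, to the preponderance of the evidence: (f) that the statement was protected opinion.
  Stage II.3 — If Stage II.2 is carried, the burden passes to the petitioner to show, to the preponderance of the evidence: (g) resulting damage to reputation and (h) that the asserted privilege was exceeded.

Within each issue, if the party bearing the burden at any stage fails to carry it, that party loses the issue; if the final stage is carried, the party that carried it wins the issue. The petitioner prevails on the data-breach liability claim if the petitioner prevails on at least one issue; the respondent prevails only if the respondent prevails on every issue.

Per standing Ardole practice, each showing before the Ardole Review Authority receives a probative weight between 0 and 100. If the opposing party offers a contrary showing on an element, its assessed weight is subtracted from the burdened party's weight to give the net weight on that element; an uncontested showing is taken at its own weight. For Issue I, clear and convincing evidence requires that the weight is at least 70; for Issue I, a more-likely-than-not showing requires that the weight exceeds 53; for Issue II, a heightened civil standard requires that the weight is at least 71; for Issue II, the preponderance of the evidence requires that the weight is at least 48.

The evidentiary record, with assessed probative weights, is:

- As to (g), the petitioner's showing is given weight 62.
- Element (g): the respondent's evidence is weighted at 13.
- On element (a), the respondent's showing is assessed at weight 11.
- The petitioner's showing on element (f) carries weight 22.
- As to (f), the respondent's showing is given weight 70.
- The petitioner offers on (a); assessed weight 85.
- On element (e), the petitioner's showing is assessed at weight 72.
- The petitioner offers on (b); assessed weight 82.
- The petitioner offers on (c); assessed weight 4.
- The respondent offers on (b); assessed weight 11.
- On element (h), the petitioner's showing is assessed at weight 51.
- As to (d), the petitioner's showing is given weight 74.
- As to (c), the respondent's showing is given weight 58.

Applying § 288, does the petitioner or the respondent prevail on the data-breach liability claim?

petitioner

— Issue I —
Stage I.1 (petitioner, clear and convincing evidence, weight is at least 70): (a) net 85−11=74 ≥ 70 — meets; (b) net 82−11=71 ≥ 70 — meets.
  Stage I.1 carried; the burden shifts to the respondent.
Stage I.2 (respondent, a more-likely-than-not showing, weight exceeds 53): (c) net 58−4=54 > 53 — meets.
  Stage I.2 carried; the final stage is satisfied.
Every stage carried; the respondent prevails on this issue.
— Issue II —
Stage II.1 (petitioner, a heightened civil standard, weight is at least 71): (d) 74 ≥ 71 — meets; (e) 72 ≥ 71 — meets.
  Stage II.1 is satisfied; the onus moves to the respondent.
Stage II.2 (respondent, the preponderance of the evidence, weight is at least 48): (f) net 70−22=48 ≥ 48 — meets.
  All elements met. The burden passes to the petitioner.
Stage II.3 (petitioner, the preponderance of the evidence, weight is at least 48): (g) net 62−13=49 ≥ 48 — meets; (h) 51 ≥ 48 — meets.
  The petitioner carries the last stage.
Every stage carried; the petitioner prevails on this issue.
Per-issue: Issue I → respondent; Issue II → petitioner. The petitioner must prevail on at least one issue; overall, the petitioner prevails.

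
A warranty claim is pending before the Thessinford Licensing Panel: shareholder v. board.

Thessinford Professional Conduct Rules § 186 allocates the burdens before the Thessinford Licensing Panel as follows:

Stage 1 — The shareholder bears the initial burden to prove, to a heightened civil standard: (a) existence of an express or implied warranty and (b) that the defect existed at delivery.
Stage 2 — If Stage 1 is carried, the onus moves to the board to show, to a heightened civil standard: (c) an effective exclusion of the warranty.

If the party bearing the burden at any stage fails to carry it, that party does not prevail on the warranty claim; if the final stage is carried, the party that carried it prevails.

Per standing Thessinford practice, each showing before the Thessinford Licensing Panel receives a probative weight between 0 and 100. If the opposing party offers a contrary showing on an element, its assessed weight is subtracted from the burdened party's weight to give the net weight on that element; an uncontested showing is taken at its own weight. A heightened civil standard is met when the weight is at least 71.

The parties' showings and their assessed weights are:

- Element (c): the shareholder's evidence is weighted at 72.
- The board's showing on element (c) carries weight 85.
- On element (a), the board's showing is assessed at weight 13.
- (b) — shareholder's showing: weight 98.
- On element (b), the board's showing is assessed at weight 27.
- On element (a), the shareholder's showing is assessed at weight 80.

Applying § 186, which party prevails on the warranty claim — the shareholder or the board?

board

Stage 1 — burden on shareholder; standard: a heightened civil standard (weight is at least 71).
    (a): 80 − 13 = 67 < 71 [not met]
    (b): 98 − 27 = 71 ≥ 71 [met]
  The shareholder does not carry Stage 1.
So the board prevails.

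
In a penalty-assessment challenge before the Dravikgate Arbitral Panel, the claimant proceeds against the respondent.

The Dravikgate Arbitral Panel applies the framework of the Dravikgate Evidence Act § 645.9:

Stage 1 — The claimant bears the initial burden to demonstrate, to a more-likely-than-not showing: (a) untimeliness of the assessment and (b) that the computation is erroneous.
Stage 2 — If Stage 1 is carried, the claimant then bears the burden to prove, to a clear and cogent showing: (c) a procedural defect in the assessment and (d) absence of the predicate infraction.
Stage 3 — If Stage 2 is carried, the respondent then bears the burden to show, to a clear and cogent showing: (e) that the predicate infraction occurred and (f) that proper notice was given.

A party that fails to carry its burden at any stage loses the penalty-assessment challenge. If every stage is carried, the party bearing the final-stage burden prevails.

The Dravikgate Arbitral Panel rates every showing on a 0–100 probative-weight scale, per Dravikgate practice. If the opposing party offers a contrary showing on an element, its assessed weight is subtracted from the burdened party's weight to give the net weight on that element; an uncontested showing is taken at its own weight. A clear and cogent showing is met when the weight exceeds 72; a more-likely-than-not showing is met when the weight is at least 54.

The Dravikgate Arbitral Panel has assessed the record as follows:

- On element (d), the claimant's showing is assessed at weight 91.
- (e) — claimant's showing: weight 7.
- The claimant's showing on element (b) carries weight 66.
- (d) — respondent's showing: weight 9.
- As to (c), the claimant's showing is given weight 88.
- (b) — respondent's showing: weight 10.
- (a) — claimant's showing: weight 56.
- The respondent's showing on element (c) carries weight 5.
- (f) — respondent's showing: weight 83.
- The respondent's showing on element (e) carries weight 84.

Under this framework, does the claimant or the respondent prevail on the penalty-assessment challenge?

respondent

Stage 1 (claimant, a more-likely-than-not showing, weight is at least 54): (a) 56 ≥ 54 — meets; (b) net 66−10=56 ≥ 54 — meets.
  Stage 1 is satisfied; the claimant continues to bear the burden.
Stage 2 (claimant, a clear and cogent showing, weight exceeds 72): (c) net 88−5=83 > 72 — meets; (d) net 91−9=82 > 72 — meets.
  Stage 2 carried; the burden shifts to the respondent.
Stage 3 (respondent, a clear and cogent showing, weight exceeds 72): (e) net 84−7=77 > 72 — meets; (f) 83 > 72 — meets.
  Stage 3 carried; the final stage is satisfied.
Every stage carried; the respondent prevails.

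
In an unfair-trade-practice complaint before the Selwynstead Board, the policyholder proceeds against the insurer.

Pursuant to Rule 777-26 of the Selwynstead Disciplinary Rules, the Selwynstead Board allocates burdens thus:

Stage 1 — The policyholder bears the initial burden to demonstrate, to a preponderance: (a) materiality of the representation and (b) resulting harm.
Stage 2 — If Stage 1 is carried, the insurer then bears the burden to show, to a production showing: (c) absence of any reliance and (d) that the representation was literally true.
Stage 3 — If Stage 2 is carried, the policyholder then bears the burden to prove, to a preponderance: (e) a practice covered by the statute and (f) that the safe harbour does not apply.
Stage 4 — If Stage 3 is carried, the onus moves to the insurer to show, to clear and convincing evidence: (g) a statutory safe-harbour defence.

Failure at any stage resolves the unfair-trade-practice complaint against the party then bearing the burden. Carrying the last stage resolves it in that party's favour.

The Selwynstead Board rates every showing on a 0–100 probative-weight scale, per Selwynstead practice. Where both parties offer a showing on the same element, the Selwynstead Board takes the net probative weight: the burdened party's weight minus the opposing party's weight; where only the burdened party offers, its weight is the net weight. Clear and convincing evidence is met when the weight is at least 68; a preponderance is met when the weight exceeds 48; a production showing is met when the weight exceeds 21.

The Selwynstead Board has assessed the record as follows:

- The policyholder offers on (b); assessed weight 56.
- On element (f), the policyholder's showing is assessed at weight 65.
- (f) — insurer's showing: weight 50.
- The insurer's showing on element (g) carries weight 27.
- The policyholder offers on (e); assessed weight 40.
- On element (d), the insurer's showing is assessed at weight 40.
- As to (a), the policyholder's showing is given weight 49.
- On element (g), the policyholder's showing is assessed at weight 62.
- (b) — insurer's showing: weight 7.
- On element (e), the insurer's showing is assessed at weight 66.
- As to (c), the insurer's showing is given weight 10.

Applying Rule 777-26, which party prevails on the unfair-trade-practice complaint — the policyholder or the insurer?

At Stage 1 the policyholder must meet a preponderance (weight exceeds 48): on (a) the weight is 49, which does exceed 48, so (a) meets the standard; on (b) the weight is 56 less the opposing 7 gives net 49, which does exceed 48, so (b) meets the standard.
  Stage 1 carried; the burden shifts to the insurer.
At Stage 2 the insurer must meet a production showing (weight exceeds 21): on (c) the weight is 10, which does not exceed 21, so (c) does not meet the standard; on (d) the weight is 40, which does exceed 21, so (d) meets the standard.
  Not every element is met, so the insurer fails to carry Stage 2.
The policyholder prevails.

policyholder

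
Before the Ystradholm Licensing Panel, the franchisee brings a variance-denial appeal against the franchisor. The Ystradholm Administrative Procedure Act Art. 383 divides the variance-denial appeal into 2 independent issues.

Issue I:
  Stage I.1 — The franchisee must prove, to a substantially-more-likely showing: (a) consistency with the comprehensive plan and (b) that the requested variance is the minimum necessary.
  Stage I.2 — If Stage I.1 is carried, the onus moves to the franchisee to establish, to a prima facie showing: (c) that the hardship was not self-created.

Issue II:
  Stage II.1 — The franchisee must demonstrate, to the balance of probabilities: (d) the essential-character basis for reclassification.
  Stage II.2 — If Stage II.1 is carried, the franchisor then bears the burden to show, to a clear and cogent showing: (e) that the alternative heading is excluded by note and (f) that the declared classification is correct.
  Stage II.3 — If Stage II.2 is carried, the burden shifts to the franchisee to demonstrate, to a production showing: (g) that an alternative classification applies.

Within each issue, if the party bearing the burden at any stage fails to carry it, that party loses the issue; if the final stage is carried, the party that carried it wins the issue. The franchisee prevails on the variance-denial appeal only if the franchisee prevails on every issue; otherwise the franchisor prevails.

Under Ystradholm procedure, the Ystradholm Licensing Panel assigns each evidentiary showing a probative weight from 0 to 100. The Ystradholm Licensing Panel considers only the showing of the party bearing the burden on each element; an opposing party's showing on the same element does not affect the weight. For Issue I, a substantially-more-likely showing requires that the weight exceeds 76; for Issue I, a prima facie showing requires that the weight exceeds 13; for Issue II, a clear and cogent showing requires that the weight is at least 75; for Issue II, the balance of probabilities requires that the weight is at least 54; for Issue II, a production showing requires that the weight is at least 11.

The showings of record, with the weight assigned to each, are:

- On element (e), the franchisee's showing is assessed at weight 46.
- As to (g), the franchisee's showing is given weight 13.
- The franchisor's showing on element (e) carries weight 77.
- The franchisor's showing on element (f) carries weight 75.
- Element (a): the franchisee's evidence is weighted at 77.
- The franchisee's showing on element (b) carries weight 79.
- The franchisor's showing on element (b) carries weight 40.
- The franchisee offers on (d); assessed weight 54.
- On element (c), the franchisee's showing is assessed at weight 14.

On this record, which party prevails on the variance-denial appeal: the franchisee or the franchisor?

— Issue I —
At Stage I.1 the franchisee must meet a substantially-more-likely showing (weight exceeds 76): on (a) the weight is 77, which does exceed 76, so (a) meets the standard; on (b) the weight is 79 (the franchisor's 40 is given no effect), which does exceed 76, so (b) meets the standard.
  Stage I.1 is satisfied; the franchisee continues to bear the burden.
At Stage I.2 the franchisee must meet a prima facie showing (weight exceeds 13): on (c) the weight is 14, > 13, so (c) meets the standard.
  The franchisee carries the last stage.
All stages carried — the franchisee prevails on this issue.
— Issue II —
Stage II.1 — burden on franchisee; standard: the balance of probabilities (weight is at least 54).
    (d): 54 ≥ 54 [met]
  All elements met. The burden passes to the franchisor.
Stage II.2 — burden on franchisor; standard: a clear and cogent showing (weight is at least 75).
    (e): 77 (franchisee's 46 disregarded) ≥ 75 [met]
    (f): 75 ≥ 75 [met]
  All elements met. The burden passes to the franchisee.
Stage II.3 — burden on franchisee; standard: a production showing (weight is at least 11).
    (g): 13 ≥ 11 [met]
  Stage II.3 carried; the final stage is satisfied.
All stages carried — the franchisee prevails on this issue.
Per-issue: Issue I → franchisee; Issue II → franchisee. The franchisee must prevail on every issue; overall, the franchisee prevails.

franchisee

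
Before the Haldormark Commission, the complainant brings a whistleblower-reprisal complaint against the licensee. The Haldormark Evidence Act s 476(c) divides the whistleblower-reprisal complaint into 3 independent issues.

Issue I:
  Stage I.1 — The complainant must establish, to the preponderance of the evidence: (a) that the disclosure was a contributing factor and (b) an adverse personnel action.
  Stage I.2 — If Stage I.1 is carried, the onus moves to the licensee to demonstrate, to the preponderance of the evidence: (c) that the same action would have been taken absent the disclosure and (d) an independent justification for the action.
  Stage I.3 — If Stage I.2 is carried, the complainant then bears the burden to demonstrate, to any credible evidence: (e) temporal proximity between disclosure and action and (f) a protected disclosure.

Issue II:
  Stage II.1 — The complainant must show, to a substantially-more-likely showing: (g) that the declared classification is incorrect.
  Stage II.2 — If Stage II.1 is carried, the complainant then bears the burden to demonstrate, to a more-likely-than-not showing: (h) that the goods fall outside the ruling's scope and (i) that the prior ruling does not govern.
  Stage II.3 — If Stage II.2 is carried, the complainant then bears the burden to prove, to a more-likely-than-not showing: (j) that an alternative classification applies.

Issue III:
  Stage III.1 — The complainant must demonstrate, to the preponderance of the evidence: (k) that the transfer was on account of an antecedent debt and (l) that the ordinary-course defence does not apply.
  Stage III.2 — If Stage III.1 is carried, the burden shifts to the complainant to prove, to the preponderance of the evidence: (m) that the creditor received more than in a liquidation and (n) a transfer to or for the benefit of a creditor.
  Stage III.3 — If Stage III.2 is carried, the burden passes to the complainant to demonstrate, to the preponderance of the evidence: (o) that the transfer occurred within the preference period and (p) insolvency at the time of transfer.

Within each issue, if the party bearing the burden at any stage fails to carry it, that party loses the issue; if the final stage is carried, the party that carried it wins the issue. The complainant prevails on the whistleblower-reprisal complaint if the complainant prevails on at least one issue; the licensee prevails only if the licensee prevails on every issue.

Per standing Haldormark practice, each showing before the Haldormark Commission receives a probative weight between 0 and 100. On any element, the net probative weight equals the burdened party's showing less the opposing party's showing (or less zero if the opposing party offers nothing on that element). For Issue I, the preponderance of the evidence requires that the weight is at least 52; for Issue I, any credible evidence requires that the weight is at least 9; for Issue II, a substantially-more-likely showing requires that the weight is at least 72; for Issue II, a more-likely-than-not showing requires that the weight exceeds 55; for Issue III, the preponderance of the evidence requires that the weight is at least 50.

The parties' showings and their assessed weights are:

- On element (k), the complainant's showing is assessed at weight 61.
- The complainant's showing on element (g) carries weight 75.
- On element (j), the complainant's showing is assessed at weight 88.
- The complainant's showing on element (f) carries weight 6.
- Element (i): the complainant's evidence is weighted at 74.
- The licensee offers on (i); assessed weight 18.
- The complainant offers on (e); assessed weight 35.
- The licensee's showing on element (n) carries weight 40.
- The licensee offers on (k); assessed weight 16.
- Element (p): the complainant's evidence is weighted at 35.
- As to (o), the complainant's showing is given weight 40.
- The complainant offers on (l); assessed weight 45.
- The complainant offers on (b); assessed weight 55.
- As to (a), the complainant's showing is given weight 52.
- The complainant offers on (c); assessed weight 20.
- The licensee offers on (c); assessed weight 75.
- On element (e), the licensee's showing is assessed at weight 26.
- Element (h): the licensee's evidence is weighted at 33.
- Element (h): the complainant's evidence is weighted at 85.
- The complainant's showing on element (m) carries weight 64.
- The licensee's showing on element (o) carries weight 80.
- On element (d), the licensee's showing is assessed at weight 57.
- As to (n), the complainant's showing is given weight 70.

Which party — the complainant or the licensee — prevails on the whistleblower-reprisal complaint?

licensee

— Issue I —
Stage I.1 (complainant, the preponderance of the evidence, weight is at least 52): (a) 52 ≥ 52 — meets; (b) 55 ≥ 52 — meets.
  The complainant carries Stage I.1; the licensee now bears the burden.
Stage I.2 (licensee, the preponderance of the evidence, weight is at least 52): (c) net 75−20=55 ≥ 52 — meets; (d) 57 ≥ 52 — meets.
  Stage I.2 is satisfied; the onus moves to the complainant.
Stage I.3 (complainant, any credible evidence, weight is at least 9): (e) net 35−26=9 ≥ 9 — meets; (f) 6 < 9 — fails.
  The complainant does not carry Stage I.3.
So the licensee prevails on this issue.
— Issue II —
At Stage II.1 the complainant must meet a substantially-more-likely showing (weight is at least 72): on (g) the weight is 75, ≥ 72, so (g) meets the standard.
  All elements met. The complainant retains the burden for Stage II.2.
At Stage II.2 the complainant must meet a more-likely-than-not showing (weight exceeds 55): on (h) the weight is 85 less the opposing 33 gives net 52, ≤ 55, so (h) does not meet the standard; on (i) the weight is 74 less the opposing 18 gives net 56, > 55, so (i) meets the standard.
  Stage II.2 not carried; the complainant fails its burden.
The analysis ends at Stage II.2; the licensee prevails on this issue.
— Issue III —
At Stage III.1 the complainant must meet the preponderance of the evidence (weight is at least 50): on (k) the weight is 61 less the opposing 16 gives net 45, < 50, so (k) does not meet the standard; on (l) the weight is 45, which does not reach 50, so (l) does not meet the standard.
  The complainant does not carry Stage III.1.
The analysis ends at Stage III.1; the licensee prevails on this issue.
Per-issue: Issue I → licensee; Issue II → licensee; Issue III → licensee. The complainant must prevail on at least one issue; overall, the licensee prevails.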